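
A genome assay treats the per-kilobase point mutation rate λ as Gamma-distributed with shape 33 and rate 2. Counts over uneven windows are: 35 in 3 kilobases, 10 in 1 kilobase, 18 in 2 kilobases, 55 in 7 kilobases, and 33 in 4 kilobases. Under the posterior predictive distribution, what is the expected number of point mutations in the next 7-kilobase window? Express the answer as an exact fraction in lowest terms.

Total count: 35 + 10 + 18 + 55 + 33 = 151.
Total exposure: 3 + 1 + 2 + 7 + 4 = 17 kilobases.
By Gamma–Poisson conjugacy, the posterior is Gamma(α + Σx, β + Σt) = Gamma(33 + 151, 2 + 17) = Gamma(184, 19).
Predictive mean over a 7-kilobase window = T·E[λ|data] = 7·184/19 = 1288/19.

1288/19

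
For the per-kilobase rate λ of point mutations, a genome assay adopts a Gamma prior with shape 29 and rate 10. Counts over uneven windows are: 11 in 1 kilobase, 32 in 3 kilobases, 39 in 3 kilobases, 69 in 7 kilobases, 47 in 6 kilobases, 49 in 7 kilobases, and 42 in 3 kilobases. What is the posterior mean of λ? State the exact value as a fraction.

Total count: 11 + 32 + 39 + 69 + 47 + 49 + 42 = 289.
Total exposure: 1 + 3 + 3 + 7 + 6 + 7 + 3 = 30 kilobases.
By Gamma–Poisson conjugacy, the posterior is Gamma(α + Σx, β + Σt) = Gamma(29 + 289, 10 + 30) = Gamma(318, 40).
Posterior mean = α'/β' = 318/40 = 159/20.

159/20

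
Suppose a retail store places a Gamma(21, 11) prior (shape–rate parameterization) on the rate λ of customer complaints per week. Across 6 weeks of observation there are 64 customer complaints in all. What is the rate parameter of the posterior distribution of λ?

17

Total count 64 over total exposure 6 weeks.
By Gamma–Poisson conjugacy, the posterior is Gamma(α + Σx, β + Σt) = Gamma(21 + 64, 11 + 6) = Gamma(85, 17).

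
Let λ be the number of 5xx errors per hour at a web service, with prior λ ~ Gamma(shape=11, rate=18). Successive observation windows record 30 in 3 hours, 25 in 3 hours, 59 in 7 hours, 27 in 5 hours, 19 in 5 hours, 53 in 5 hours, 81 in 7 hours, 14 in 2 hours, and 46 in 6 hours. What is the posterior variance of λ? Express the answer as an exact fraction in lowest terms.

Total count: 30 + 25 + 59 + 27 + 19 + 53 + 81 + 14 + 46 = 354.
Total exposure: 3 + 3 + 7 + 5 + 5 + 5 + 7 + 2 + 6 = 43 hours.
Gamma(α, β) with Poisson data over total exposure Σt gives posterior Gamma(α+Σx, β+Σt) = Gamma(365, 61).
Posterior variance = α'/β'² = 365/3721.

365/3721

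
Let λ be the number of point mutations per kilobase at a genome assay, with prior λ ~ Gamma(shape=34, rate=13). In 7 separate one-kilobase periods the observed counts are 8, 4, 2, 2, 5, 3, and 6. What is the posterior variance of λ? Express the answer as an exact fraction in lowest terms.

Total count: 8 + 4 + 2 + 2 + 5 + 3 + 6 = 30.
Total exposure: 7 kilobases.
The Gamma prior is conjugate for the Poisson rate, so λ | data ~ Gamma(34+30, 13+7) = Gamma(64, 20).
Posterior variance = α'/β'² = 64/400 = 4/25.

4/25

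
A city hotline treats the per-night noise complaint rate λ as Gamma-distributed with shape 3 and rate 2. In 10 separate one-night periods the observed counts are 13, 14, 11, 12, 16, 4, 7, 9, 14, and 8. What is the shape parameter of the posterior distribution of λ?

Total count: 13 + 14 + 11 + 12 + 16 + 4 + 7 + 9 + 14 + 8 = 108.
Total exposure: 10 nights.
The Gamma prior is conjugate for the Poisson rate, so λ | data ~ Gamma(3+108, 2+10) = Gamma(111, 12).

111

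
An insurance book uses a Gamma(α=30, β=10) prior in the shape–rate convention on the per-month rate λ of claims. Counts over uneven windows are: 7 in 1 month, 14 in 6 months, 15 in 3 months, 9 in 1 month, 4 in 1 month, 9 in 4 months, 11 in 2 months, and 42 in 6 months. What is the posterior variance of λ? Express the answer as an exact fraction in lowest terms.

141/1156

Total count: 7 + 14 + 15 + 9 + 4 + 9 + 11 + 42 = 111.
Total exposure: 1 + 6 + 3 + 1 + 1 + 4 + 2 + 6 = 24 months.
Gamma(α, β) with Poisson data over total exposure Σt gives posterior Gamma(α+Σx, β+Σt) = Gamma(141, 34).
Posterior variance = α'/β'² = 141/1156.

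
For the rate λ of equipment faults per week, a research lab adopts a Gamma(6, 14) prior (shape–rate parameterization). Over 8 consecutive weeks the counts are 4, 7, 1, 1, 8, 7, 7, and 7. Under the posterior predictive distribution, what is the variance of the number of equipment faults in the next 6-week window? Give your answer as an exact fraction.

2016/121

Total count: 4 + 7 + 1 + 1 + 8 + 7 + 7 + 7 = 42.
Total exposure: 8 weeks.
By Gamma–Poisson conjugacy, the posterior is Gamma(α + Σx, β + Σt) = Gamma(6 + 42, 14 + 8) = Gamma(48, 22).
The posterior predictive for a window of length T is Negative Binomial with variance T·α'·(β'+T)/β'² = 6·48·28/484 = 2016/121.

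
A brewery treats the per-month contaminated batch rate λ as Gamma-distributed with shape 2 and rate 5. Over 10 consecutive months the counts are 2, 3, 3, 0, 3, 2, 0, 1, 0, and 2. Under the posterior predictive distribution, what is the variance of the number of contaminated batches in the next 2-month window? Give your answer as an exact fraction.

Total count: 2 + 3 + 3 + 0 + 3 + 2 + 0 + 1 + 0 + 2 = 16.
Total exposure: 10 months.
Posterior: α' = 2 + 16 = 18, β' = 5 + 10 = 15.
The posterior predictive for a window of length T is Negative Binomial with variance T·α'·(β'+T)/β'² = 2·18·17/225 = 68/25.

68/25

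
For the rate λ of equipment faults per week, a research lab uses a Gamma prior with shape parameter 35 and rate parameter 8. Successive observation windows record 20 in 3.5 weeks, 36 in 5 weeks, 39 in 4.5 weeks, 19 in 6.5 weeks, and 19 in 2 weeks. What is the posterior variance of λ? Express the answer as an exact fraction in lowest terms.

Total count: 20 + 36 + 39 + 19 + 19 = 133.
Total exposure: 3.5 + 5 + 4.5 + 6.5 + 2 = 21.5 weeks.
Gamma(α, β) with Poisson data over total exposure Σt gives posterior Gamma(α+Σx, β+Σt) = Gamma(168, 59/2).
Posterior variance = α'/β'² = 168/(3481/4) = 672/3481.

672/3481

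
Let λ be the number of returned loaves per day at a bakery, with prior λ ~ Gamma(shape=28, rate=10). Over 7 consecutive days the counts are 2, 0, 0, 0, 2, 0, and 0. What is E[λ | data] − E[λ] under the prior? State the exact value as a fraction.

-78/85

Total count: 2 + 0 + 0 + 0 + 2 + 0 + 0 = 4.
Total exposure: 7 days.
Conjugate update: add total count to the shape and total exposure to the rate, giving Gamma(32, 17).
Posterior mean = 32/17 = 32/17; prior mean = 28/10 = 14/5. Difference = 32/17 − 14/5 = -78/85.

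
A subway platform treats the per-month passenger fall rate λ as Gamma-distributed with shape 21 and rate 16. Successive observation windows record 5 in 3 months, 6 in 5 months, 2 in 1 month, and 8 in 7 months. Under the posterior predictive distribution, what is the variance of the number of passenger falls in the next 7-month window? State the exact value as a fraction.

5733/512

Total count: 5 + 6 + 2 + 8 = 21.
Total exposure: 3 + 5 + 1 + 7 = 16 months.
By Gamma–Poisson conjugacy, the posterior is Gamma(α + Σx, β + Σt) = Gamma(21 + 21, 16 + 16) = Gamma(42, 32).
The posterior predictive for a window of length T is Negative Binomial with variance T·α'·(β'+T)/β'² = 7·42·39/1024 = 5733/512.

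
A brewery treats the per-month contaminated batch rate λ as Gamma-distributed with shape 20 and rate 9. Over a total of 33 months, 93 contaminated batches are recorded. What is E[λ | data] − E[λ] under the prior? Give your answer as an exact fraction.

59/126

Total count 93 over total exposure 33 months.
Conjugate update: add total count to the shape and total exposure to the rate, giving Gamma(113, 42).
Posterior mean = 113/42 = 113/42; prior mean = 20/9 = 20/9. Difference = 113/42 − 20/9 = 59/126.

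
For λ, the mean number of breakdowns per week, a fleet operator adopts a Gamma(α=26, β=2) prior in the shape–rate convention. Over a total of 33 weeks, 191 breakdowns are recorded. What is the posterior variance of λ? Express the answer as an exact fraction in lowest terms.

31/175

Total count 191 over total exposure 33 weeks.
By Gamma–Poisson conjugacy, the posterior is Gamma(α + Σx, β + Σt) = Gamma(26 + 191, 2 + 33) = Gamma(217, 35).
Posterior variance = α'/β'² = 217/1225 = 31/175.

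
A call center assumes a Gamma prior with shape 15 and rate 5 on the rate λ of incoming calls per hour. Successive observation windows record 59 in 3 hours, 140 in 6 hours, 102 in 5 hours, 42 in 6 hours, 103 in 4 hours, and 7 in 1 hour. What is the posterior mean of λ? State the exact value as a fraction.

78/5

Total count: 59 + 140 + 102 + 42 + 103 + 7 = 453.
Total exposure: 3 + 6 + 5 + 6 + 4 + 1 = 25 hours.
Gamma(α, β) with Poisson data over total exposure Σt gives posterior Gamma(α+Σx, β+Σt) = Gamma(468, 30).
Posterior mean = α'/β' = 468/30 = 78/5.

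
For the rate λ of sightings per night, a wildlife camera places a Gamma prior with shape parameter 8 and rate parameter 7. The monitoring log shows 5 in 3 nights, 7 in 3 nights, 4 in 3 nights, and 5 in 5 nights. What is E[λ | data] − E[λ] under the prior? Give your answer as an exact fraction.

Total count: 5 + 7 + 4 + 5 = 21.
Total exposure: 3 + 3 + 3 + 5 = 14 nights.
By Gamma–Poisson conjugacy, the posterior is Gamma(α + Σx, β + Σt) = Gamma(8 + 21, 7 + 14) = Gamma(29, 21).
Posterior mean = 29/21 = 29/21; prior mean = 8/7 = 8/7. Difference = 29/21 − 8/7 = 5/21.

5/21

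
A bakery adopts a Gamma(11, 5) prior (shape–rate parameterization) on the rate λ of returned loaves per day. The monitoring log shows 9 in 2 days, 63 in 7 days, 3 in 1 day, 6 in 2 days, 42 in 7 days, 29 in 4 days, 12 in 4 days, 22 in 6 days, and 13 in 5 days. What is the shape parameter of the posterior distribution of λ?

210

Total count: 9 + 63 + 3 + 6 + 42 + 29 + 12 + 22 + 13 = 199.
Total exposure: 2 + 7 + 1 + 2 + 7 + 4 + 4 + 6 + 5 = 38 days.
The Gamma prior is conjugate for the Poisson rate, so λ | data ~ Gamma(11+199, 5+38) = Gamma(210, 43).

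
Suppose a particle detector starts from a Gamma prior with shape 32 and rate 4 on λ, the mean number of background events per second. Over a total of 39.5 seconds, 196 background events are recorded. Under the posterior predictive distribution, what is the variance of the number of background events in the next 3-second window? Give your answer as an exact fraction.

Total count 196 over total exposure 39.5 seconds.
Gamma(α, β) with Poisson data over total exposure Σt gives posterior Gamma(α+Σx, β+Σt) = Gamma(228, 87/2).
The posterior predictive for a window of length T is Negative Binomial with variance T·α'·(β'+T)/β'² = 3·228·(93/2)/(7569/4) = 14136/841.

14136/841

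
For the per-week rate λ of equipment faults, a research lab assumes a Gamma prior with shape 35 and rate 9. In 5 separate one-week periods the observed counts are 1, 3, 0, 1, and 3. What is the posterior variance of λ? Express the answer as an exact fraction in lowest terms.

Total count: 1 + 3 + 0 + 1 + 3 = 8.
Total exposure: 5 weeks.
Conjugate update: add total count to the shape and total exposure to the rate, giving Gamma(43, 14).
Posterior variance = α'/β'² = 43/196.

43/196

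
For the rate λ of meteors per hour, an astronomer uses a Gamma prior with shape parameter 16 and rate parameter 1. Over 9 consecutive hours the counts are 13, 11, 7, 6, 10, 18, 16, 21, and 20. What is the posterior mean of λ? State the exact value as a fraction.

69/5

Total count: 13 + 11 + 7 + 6 + 10 + 18 + 16 + 21 + 20 = 122.
Total exposure: 9 hours.
Conjugate update: add total count to the shape and total exposure to the rate, giving Gamma(138, 10).
Posterior mean = α'/β' = 138/10 = 69/5.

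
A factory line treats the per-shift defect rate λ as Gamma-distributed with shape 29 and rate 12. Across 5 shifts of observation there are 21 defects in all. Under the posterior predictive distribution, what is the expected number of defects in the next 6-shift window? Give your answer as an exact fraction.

300/17

Total count 21 over total exposure 5 shifts.
Posterior: α' = 29 + 21 = 50, β' = 12 + 5 = 17.
Predictive mean over a 6-shift window = T·E[λ|data] = 6·50/17 = 300/17.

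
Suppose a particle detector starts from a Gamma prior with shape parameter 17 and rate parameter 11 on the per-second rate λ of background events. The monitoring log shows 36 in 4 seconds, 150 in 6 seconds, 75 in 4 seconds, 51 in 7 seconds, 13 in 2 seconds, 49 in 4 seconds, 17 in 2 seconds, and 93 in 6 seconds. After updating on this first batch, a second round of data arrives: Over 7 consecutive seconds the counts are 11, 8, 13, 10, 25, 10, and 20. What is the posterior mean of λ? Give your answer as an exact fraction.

598/53

Total count: 36 + 150 + 75 + 51 + 13 + 49 + 17 + 93 = 484.
Total exposure: 4 + 6 + 4 + 7 + 2 + 4 + 2 + 6 = 35 seconds.
After the first batch: Gamma(17 + 484, 11 + 35) = Gamma(501, 46).
Total count: 11 + 8 + 13 + 10 + 25 + 10 + 20 = 97.
Total exposure: 7 seconds.
After the second batch: Gamma(501 + 97, 46 + 7) = Gamma(598, 53).
Posterior mean = α'/β' = 598/53.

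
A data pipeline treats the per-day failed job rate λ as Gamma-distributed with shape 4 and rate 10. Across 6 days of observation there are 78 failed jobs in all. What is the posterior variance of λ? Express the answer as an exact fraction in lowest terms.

41/128

Total count 78 over total exposure 6 days.
Gamma(α, β) with Poisson data over total exposure Σt gives posterior Gamma(α+Σx, β+Σt) = Gamma(82, 16).
Posterior variance = α'/β'² = 82/256 = 41/128.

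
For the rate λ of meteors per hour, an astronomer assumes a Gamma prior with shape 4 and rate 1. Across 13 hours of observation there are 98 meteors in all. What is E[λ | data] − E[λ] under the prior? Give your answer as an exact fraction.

23/7

Total count 98 over total exposure 13 hours.
The Gamma prior is conjugate for the Poisson rate, so λ | data ~ Gamma(4+98, 1+13) = Gamma(102, 14).
Posterior mean = 102/14 = 51/7; prior mean = 4/1 = 4. Difference = 51/7 − 4 = 23/7.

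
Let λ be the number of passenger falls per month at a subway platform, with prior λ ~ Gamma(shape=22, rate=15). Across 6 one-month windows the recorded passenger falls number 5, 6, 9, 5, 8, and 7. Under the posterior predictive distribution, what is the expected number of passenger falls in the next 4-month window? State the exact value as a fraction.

248/21

Total count: 5 + 6 + 9 + 5 + 8 + 7 = 40.
Total exposure: 6 months.
Gamma(α, β) with Poisson data over total exposure Σt gives posterior Gamma(α+Σx, β+Σt) = Gamma(62, 21).
Predictive mean over a 4-month window = T·E[λ|data] = 4·62/21 = 248/21.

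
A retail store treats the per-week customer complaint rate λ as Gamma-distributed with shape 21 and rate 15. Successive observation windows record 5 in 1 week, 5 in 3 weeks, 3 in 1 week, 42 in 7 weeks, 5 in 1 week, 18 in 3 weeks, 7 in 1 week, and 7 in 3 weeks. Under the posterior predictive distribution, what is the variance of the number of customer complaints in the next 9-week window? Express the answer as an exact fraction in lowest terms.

44748/1225

Total count: 5 + 5 + 3 + 42 + 5 + 18 + 7 + 7 = 92.
Total exposure: 1 + 3 + 1 + 7 + 1 + 3 + 1 + 3 = 20 weeks.
The Gamma prior is conjugate for the Poisson rate, so λ | data ~ Gamma(21+92, 15+20) = Gamma(113, 35).
The posterior predictive for a window of length T is Negative Binomial with variance T·α'·(β'+T)/β'² = 9·113·44/1225 = 44748/1225.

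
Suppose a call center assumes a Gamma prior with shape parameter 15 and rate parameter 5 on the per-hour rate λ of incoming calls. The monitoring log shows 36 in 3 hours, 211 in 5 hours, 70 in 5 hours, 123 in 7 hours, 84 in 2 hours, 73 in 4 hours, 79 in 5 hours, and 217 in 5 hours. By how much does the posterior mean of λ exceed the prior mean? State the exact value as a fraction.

785/41

Total count: 36 + 211 + 70 + 123 + 84 + 73 + 79 + 217 = 893.
Total exposure: 3 + 5 + 5 + 7 + 2 + 4 + 5 + 5 = 36 hours.
By Gamma–Poisson conjugacy, the posterior is Gamma(α + Σx, β + Σt) = Gamma(15 + 893, 5 + 36) = Gamma(908, 41).
Posterior mean = 908/41 = 908/41; prior mean = 15/5 = 3. Difference = 908/41 − 3 = 785/41.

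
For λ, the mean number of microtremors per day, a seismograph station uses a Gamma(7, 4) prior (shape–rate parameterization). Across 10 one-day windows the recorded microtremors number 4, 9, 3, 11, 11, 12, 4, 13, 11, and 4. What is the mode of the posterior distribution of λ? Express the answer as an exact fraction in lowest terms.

44/7

Total count: 4 + 9 + 3 + 11 + 11 + 12 + 4 + 13 + 11 + 4 = 82.
Total exposure: 10 days.
By Gamma–Poisson conjugacy, the posterior is Gamma(α + Σx, β + Σt) = Gamma(7 + 82, 4 + 10) = Gamma(89, 14).
Posterior mode = (α'−1)/β' = 88/14 = 44/7.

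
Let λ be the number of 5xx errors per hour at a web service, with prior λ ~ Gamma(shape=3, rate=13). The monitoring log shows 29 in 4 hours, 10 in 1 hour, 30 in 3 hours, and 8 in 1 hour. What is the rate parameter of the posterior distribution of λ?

22

Total count: 29 + 10 + 30 + 8 = 77.
Total exposure: 4 + 1 + 3 + 1 = 9 hours.
By Gamma–Poisson conjugacy, the posterior is Gamma(α + Σx, β + Σt) = Gamma(3 + 77, 13 + 9) = Gamma(80, 22).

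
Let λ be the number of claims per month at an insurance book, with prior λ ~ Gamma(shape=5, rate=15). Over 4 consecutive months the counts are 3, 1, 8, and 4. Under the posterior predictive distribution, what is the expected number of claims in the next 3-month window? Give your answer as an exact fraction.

Total count: 3 + 1 + 8 + 4 = 16.
Total exposure: 4 months.
By Gamma–Poisson conjugacy, the posterior is Gamma(α + Σx, β + Σt) = Gamma(5 + 16, 15 + 4) = Gamma(21, 19).
Predictive mean over a 3-month window = T·E[λ|data] = 3·21/19 = 63/19.

63/19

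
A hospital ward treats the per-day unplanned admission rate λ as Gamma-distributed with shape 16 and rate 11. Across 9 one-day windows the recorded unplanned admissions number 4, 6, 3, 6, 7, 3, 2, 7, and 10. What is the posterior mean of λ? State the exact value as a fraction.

16/5

Total count: 4 + 6 + 3 + 6 + 7 + 3 + 2 + 7 + 10 = 48.
Total exposure: 9 days.
By Gamma–Poisson conjugacy, the posterior is Gamma(α + Σx, β + Σt) = Gamma(16 + 48, 11 + 9) = Gamma(64, 20).
Posterior mean = α'/β' = 64/20 = 16/5.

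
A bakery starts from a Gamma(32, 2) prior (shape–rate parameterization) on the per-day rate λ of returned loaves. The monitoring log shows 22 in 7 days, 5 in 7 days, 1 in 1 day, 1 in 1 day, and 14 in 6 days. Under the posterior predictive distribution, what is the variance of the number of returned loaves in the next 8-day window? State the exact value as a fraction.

Total count: 22 + 5 + 1 + 1 + 14 = 43.
Total exposure: 7 + 7 + 1 + 1 + 6 = 22 days.
Gamma(α, β) with Poisson data over total exposure Σt gives posterior Gamma(α+Σx, β+Σt) = Gamma(75, 24).
The posterior predictive for a window of length T is Negative Binomial with variance T·α'·(β'+T)/β'² = 8·75·32/576 = 100/3.

100/3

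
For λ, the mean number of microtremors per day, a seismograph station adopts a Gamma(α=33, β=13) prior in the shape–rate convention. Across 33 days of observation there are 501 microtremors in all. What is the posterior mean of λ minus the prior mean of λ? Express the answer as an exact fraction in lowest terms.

2712/299

Total count 501 over total exposure 33 days.
Conjugate update: add total count to the shape and total exposure to the rate, giving Gamma(534, 46).
Posterior mean = 534/46 = 267/23; prior mean = 33/13 = 33/13. Difference = 267/23 − 33/13 = 2712/299.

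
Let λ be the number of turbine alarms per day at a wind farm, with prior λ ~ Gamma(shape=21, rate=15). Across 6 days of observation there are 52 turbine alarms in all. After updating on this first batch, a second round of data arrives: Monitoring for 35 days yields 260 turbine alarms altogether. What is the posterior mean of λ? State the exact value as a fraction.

333/56

Total count 52 over total exposure 6 days.
After the first batch: Gamma(21 + 52, 15 + 6) = Gamma(73, 21).
Total count 260 over total exposure 35 days.
After the second batch: Gamma(73 + 260, 21 + 35) = Gamma(333, 56).
Posterior mean = α'/β' = 333/56.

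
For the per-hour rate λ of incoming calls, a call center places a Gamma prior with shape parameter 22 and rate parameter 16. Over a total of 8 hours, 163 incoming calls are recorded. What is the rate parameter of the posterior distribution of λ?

Total count 163 over total exposure 8 hours.
Gamma(α, β) with Poisson data over total exposure Σt gives posterior Gamma(α+Σx, β+Σt) = Gamma(185, 24).

24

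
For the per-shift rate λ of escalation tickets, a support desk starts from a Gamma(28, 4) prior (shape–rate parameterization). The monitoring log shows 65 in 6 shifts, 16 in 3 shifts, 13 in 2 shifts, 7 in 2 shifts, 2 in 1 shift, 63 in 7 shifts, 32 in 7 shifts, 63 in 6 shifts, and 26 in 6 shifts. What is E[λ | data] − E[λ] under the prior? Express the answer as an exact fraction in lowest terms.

Total count: 65 + 16 + 13 + 7 + 2 + 63 + 32 + 63 + 26 = 287.
Total exposure: 6 + 3 + 2 + 2 + 1 + 7 + 7 + 6 + 6 = 40 shifts.
The Gamma prior is conjugate for the Poisson rate, so λ | data ~ Gamma(28+287, 4+40) = Gamma(315, 44).
Posterior mean = 315/44 = 315/44; prior mean = 28/4 = 7. Difference = 315/44 − 7 = 7/44.

7/44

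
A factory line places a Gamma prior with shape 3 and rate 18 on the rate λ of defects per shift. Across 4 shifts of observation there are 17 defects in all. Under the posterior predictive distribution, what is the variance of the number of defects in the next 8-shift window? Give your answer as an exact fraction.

Total count 17 over total exposure 4 shifts.
The Gamma prior is conjugate for the Poisson rate, so λ | data ~ Gamma(3+17, 18+4) = Gamma(20, 22).
The posterior predictive for a window of length T is Negative Binomial with variance T·α'·(β'+T)/β'² = 8·20·30/484 = 1200/121.

1200/121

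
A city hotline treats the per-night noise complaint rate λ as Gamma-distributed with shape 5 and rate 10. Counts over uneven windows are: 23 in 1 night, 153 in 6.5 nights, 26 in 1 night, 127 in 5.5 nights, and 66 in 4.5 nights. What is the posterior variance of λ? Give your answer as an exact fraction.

1600/3249

Total count: 23 + 153 + 26 + 127 + 66 = 395.
Total exposure: 1 + 6.5 + 1 + 5.5 + 4.5 = 18.5 nights.
Gamma(α, β) with Poisson data over total exposure Σt gives posterior Gamma(α+Σx, β+Σt) = Gamma(400, 57/2).
Posterior variance = α'/β'² = 400/(3249/4) = 1600/3249.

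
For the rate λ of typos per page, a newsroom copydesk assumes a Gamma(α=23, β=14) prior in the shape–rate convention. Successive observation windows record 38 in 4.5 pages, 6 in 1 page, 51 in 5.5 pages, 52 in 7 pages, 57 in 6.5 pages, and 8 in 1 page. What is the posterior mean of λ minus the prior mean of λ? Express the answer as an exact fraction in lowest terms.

4763/1106

Total count: 38 + 6 + 51 + 52 + 57 + 8 = 212.
Total exposure: 4.5 + 1 + 5.5 + 7 + 6.5 + 1 = 25.5 pages.
The Gamma prior is conjugate for the Poisson rate, so λ | data ~ Gamma(23+212, 14+25.5) = Gamma(235, 79/2).
Posterior mean = 235/(79/2) = 470/79; prior mean = 23/14 = 23/14. Difference = 470/79 − 23/14 = 4763/1106.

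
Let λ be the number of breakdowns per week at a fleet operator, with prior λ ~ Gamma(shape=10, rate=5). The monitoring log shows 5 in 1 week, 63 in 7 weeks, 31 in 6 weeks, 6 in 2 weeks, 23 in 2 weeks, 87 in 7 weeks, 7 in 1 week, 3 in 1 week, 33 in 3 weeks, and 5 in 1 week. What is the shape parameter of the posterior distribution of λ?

Total count: 5 + 63 + 31 + 6 + 23 + 87 + 7 + 3 + 33 + 5 = 263.
Total exposure: 1 + 7 + 6 + 2 + 2 + 7 + 1 + 1 + 3 + 1 = 31 weeks.
The Gamma prior is conjugate for the Poisson rate, so λ | data ~ Gamma(10+263, 5+31) = Gamma(273, 36).

273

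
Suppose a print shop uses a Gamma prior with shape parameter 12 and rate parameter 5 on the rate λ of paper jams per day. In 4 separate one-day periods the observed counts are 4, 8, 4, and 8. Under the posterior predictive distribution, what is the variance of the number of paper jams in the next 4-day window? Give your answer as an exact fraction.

Total count: 4 + 8 + 4 + 8 = 24.
Total exposure: 4 days.
Conjugate update: add total count to the shape and total exposure to the rate, giving Gamma(36, 9).
The posterior predictive for a window of length T is Negative Binomial with variance T·α'·(β'+T)/β'² = 4·36·13/81 = 208/9.

208/9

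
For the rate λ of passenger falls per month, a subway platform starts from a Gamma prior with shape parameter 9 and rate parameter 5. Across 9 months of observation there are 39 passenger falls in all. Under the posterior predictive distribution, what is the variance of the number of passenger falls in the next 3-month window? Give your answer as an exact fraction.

612/49

Total count 39 over total exposure 9 months.
Gamma(α, β) with Poisson data over total exposure Σt gives posterior Gamma(α+Σx, β+Σt) = Gamma(48, 14).
The posterior predictive for a window of length T is Negative Binomial with variance T·α'·(β'+T)/β'² = 3·48·17/196 = 612/49.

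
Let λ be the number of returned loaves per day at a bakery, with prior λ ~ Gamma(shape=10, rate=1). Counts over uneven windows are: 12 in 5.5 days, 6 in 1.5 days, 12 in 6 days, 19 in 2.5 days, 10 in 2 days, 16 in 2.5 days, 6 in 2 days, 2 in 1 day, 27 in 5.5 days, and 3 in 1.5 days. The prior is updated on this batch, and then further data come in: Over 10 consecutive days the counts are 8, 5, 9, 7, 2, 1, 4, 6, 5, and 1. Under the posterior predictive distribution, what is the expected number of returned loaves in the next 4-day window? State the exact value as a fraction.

684/41

Total count: 12 + 6 + 12 + 19 + 10 + 16 + 6 + 2 + 27 + 3 = 113.
Total exposure: 5.5 + 1.5 + 6 + 2.5 + 2 + 2.5 + 2 + 1 + 5.5 + 1.5 = 30 days.
After the first batch: Gamma(10 + 113, 1 + 30) = Gamma(123, 31).
Total count: 8 + 5 + 9 + 7 + 2 + 1 + 4 + 6 + 5 + 1 = 48.
Total exposure: 10 days.
After the second batch: Gamma(123 + 48, 31 + 10) = Gamma(171, 41).
Predictive mean over a 4-day window = T·E[λ|data] = 4·171/41 = 684/41.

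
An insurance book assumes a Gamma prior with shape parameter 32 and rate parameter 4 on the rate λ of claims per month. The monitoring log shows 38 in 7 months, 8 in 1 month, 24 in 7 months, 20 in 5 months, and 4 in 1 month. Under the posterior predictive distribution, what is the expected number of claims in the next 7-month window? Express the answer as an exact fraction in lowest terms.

Total count: 38 + 8 + 24 + 20 + 4 = 94.
Total exposure: 7 + 1 + 7 + 5 + 1 = 21 months.
The Gamma prior is conjugate for the Poisson rate, so λ | data ~ Gamma(32+94, 4+21) = Gamma(126, 25).
Predictive mean over a 7-month window = T·E[λ|data] = 7·126/25 = 882/25.

882/25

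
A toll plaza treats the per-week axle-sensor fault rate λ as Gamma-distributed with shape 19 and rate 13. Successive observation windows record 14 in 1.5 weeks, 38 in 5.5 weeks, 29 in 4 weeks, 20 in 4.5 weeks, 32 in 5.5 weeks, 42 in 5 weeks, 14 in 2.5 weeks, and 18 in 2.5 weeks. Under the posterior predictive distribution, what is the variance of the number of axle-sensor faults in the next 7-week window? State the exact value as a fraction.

40341/968

Total count: 14 + 38 + 29 + 20 + 32 + 42 + 14 + 18 = 207.
Total exposure: 1.5 + 5.5 + 4 + 4.5 + 5.5 + 5 + 2.5 + 2.5 = 31 weeks.
Gamma(α, β) with Poisson data over total exposure Σt gives posterior Gamma(α+Σx, β+Σt) = Gamma(226, 44).
The posterior predictive for a window of length T is Negative Binomial with variance T·α'·(β'+T)/β'² = 7·226·51/1936 = 40341/968.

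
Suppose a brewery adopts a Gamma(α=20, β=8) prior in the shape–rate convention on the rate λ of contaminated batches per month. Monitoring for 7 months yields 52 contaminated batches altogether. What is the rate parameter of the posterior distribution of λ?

15

Total count 52 over total exposure 7 months.
By Gamma–Poisson conjugacy, the posterior is Gamma(α + Σx, β + Σt) = Gamma(20 + 52, 8 + 7) = Gamma(72, 15).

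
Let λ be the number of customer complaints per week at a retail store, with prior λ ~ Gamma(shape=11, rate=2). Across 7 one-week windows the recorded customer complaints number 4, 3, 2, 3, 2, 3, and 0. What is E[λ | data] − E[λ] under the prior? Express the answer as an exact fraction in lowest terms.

-43/18

Total count: 4 + 3 + 2 + 3 + 2 + 3 + 0 = 17.
Total exposure: 7 weeks.
The Gamma prior is conjugate for the Poisson rate, so λ | data ~ Gamma(11+17, 2+7) = Gamma(28, 9).
Posterior mean = 28/9 = 28/9; prior mean = 11/2 = 11/2. Difference = 28/9 − 11/2 = -43/18.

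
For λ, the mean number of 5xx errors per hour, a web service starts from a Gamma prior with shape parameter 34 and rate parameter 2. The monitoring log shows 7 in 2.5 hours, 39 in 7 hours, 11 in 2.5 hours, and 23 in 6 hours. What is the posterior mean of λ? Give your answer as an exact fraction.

57/10

Total count: 7 + 39 + 11 + 23 = 80.
Total exposure: 2.5 + 7 + 2.5 + 6 = 18 hours.
Posterior: α' = 34 + 80 = 114, β' = 2 + 18 = 20.
Posterior mean = α'/β' = 114/20 = 57/10.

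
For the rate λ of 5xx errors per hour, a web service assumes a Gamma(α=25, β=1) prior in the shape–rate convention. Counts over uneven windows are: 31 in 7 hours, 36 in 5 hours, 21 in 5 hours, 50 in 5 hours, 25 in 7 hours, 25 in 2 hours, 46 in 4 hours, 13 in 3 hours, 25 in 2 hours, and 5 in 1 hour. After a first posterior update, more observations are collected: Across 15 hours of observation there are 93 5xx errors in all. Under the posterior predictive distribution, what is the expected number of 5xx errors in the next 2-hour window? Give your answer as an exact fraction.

790/57

Total count: 31 + 36 + 21 + 50 + 25 + 25 + 46 + 13 + 25 + 5 = 277.
Total exposure: 7 + 5 + 5 + 5 + 7 + 2 + 4 + 3 + 2 + 1 = 41 hours.
After the first batch: Gamma(25 + 277, 1 + 41) = Gamma(302, 42).
Total count 93 over total exposure 15 hours.
After the second batch: Gamma(302 + 93, 42 + 15) = Gamma(395, 57).
Predictive mean over a 2-hour window = T·E[λ|data] = 2·395/57 = 790/57.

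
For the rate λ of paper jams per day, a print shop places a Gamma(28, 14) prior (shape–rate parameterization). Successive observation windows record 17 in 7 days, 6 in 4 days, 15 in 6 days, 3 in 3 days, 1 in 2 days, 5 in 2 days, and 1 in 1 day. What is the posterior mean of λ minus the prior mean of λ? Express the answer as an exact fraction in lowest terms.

Total count: 17 + 6 + 15 + 3 + 1 + 5 + 1 = 48.
Total exposure: 7 + 4 + 6 + 3 + 2 + 2 + 1 = 25 days.
By Gamma–Poisson conjugacy, the posterior is Gamma(α + Σx, β + Σt) = Gamma(28 + 48, 14 + 25) = Gamma(76, 39).
Posterior mean = 76/39 = 76/39; prior mean = 28/14 = 2. Difference = 76/39 − 2 = -2/39.

-2/39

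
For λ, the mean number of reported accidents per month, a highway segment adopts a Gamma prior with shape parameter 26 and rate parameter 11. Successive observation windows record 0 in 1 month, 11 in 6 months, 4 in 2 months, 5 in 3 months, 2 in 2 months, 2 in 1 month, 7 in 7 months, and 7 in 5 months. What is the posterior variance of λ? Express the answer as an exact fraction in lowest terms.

16/361

Total count: 0 + 11 + 4 + 5 + 2 + 2 + 7 + 7 = 38.
Total exposure: 1 + 6 + 2 + 3 + 2 + 1 + 7 + 5 = 27 months.
The Gamma prior is conjugate for the Poisson rate, so λ | data ~ Gamma(26+38, 11+27) = Gamma(64, 38).
Posterior variance = α'/β'² = 64/1444 = 16/361.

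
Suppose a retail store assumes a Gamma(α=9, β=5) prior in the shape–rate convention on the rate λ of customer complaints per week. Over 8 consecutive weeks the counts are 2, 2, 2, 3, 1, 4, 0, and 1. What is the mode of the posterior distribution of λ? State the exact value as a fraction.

Total count: 2 + 2 + 2 + 3 + 1 + 4 + 0 + 1 = 15.
Total exposure: 8 weeks.
Conjugate update: add total count to the shape and total exposure to the rate, giving Gamma(24, 13).
Posterior mode = (α'−1)/β' = 23/13.

23/13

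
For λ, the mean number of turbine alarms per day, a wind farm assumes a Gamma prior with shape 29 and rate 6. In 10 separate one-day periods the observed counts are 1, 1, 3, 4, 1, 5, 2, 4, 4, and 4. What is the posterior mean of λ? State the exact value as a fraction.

29/8

Total count: 1 + 1 + 3 + 4 + 1 + 5 + 2 + 4 + 4 + 4 = 29.
Total exposure: 10 days.
The Gamma prior is conjugate for the Poisson rate, so λ | data ~ Gamma(29+29, 6+10) = Gamma(58, 16).
Posterior mean = α'/β' = 58/16 = 29/8.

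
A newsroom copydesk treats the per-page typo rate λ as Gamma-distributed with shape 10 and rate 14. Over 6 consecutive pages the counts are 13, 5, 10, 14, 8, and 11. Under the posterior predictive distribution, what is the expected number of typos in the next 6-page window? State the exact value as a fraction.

213/10

Total count: 13 + 5 + 10 + 14 + 8 + 11 = 61.
Total exposure: 6 pages.
By Gamma–Poisson conjugacy, the posterior is Gamma(α + Σx, β + Σt) = Gamma(10 + 61, 14 + 6) = Gamma(71, 20).
Predictive mean over a 6-page window = T·E[λ|data] = 6·71/20 = 213/10.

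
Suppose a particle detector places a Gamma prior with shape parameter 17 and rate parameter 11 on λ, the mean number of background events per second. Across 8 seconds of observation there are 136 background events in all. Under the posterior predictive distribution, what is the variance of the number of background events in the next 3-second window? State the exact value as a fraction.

Total count 136 over total exposure 8 seconds.
Conjugate update: add total count to the shape and total exposure to the rate, giving Gamma(153, 19).
The posterior predictive for a window of length T is Negative Binomial with variance T·α'·(β'+T)/β'² = 3·153·22/361 = 10098/361.

10098/361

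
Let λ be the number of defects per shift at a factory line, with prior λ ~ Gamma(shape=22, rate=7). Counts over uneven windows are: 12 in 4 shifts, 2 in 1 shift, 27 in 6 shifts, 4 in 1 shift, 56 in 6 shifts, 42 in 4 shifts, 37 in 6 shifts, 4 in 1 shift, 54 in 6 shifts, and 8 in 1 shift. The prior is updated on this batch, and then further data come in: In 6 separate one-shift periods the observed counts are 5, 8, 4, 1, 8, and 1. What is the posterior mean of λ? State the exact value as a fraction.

295/49

Total count: 12 + 2 + 27 + 4 + 56 + 42 + 37 + 4 + 54 + 8 = 246.
Total exposure: 4 + 1 + 6 + 1 + 6 + 4 + 6 + 1 + 6 + 1 = 36 shifts.
After the first batch: Gamma(22 + 246, 7 + 36) = Gamma(268, 43).
Total count: 5 + 8 + 4 + 1 + 8 + 1 = 27.
Total exposure: 6 shifts.
After the second batch: Gamma(268 + 27, 43 + 6) = Gamma(295, 49).
Posterior mean = α'/β' = 295/49.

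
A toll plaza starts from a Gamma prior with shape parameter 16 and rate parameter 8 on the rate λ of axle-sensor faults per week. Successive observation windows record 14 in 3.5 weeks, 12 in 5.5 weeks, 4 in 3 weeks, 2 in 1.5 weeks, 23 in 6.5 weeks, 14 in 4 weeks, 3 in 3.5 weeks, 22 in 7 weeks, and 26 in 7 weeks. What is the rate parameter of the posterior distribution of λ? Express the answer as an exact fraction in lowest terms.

Total count: 14 + 12 + 4 + 2 + 23 + 14 + 3 + 22 + 26 = 120.
Total exposure: 3.5 + 5.5 + 3 + 1.5 + 6.5 + 4 + 3.5 + 7 + 7 = 41.5 weeks.
The Gamma prior is conjugate for the Poisson rate, so λ | data ~ Gamma(16+120, 8+41.5) = Gamma(136, 99/2).

99/2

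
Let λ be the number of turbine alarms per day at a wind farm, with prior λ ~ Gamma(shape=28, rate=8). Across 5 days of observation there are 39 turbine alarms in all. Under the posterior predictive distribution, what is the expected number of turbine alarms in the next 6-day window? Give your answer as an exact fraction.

Total count 39 over total exposure 5 days.
By Gamma–Poisson conjugacy, the posterior is Gamma(α + Σx, β + Σt) = Gamma(28 + 39, 8 + 5) = Gamma(67, 13).
Predictive mean over a 6-day window = T·E[λ|data] = 6·67/13 = 402/13.

402/13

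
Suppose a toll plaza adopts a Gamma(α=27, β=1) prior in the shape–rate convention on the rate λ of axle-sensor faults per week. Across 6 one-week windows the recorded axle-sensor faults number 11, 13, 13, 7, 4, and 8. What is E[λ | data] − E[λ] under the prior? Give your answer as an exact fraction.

Total count: 11 + 13 + 13 + 7 + 4 + 8 = 56.
Total exposure: 6 weeks.
The Gamma prior is conjugate for the Poisson rate, so λ | data ~ Gamma(27+56, 1+6) = Gamma(83, 7).
Posterior mean = 83/7 = 83/7; prior mean = 27/1 = 27. Difference = 83/7 − 27 = -106/7.

-106/7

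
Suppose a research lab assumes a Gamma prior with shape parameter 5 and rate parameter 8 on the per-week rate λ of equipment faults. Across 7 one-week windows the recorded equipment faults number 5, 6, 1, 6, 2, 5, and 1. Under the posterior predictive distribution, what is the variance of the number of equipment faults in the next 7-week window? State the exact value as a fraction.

4774/225

Total count: 5 + 6 + 1 + 6 + 2 + 5 + 1 = 26.
Total exposure: 7 weeks.
By Gamma–Poisson conjugacy, the posterior is Gamma(α + Σx, β + Σt) = Gamma(5 + 26, 8 + 7) = Gamma(31, 15).
The posterior predictive for a window of length T is Negative Binomial with variance T·α'·(β'+T)/β'² = 7·31·22/225 = 4774/225.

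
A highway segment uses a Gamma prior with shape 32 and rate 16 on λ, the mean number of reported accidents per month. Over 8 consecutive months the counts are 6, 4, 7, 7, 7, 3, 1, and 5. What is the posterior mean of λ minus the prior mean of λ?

Total count: 6 + 4 + 7 + 7 + 7 + 3 + 1 + 5 = 40.
Total exposure: 8 months.
By Gamma–Poisson conjugacy, the posterior is Gamma(α + Σx, β + Σt) = Gamma(32 + 40, 16 + 8) = Gamma(72, 24).
Posterior mean = 72/24 = 3; prior mean = 32/16 = 2. Difference = 3 − 2 = 1.

1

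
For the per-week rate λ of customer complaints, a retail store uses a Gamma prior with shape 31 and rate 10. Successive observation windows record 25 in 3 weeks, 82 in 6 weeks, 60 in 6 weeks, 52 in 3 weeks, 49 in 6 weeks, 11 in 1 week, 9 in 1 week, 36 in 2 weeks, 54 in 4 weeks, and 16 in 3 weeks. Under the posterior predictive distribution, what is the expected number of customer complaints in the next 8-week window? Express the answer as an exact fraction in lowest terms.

Total count: 25 + 82 + 60 + 52 + 49 + 11 + 9 + 36 + 54 + 16 = 394.
Total exposure: 3 + 6 + 6 + 3 + 6 + 1 + 1 + 2 + 4 + 3 = 35 weeks.
Conjugate update: add total count to the shape and total exposure to the rate, giving Gamma(425, 45).
Predictive mean over an 8-week window = T·E[λ|data] = 8·425/45 = 680/9.

680/9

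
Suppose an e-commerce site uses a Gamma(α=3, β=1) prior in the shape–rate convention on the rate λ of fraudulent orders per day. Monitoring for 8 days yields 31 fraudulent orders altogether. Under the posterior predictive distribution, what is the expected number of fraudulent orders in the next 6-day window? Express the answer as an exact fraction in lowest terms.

68/3

Total count 31 over total exposure 8 days.
Posterior: α' = 3 + 31 = 34, β' = 1 + 8 = 9.
Predictive mean over a 6-day window = T·E[λ|data] = 6·34/9 = 68/3.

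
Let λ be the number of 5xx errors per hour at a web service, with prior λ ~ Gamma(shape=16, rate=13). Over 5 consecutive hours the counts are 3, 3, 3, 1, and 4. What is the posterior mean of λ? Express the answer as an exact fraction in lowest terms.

5/3

Total count: 3 + 3 + 3 + 1 + 4 = 14.
Total exposure: 5 hours.
By Gamma–Poisson conjugacy, the posterior is Gamma(α + Σx, β + Σt) = Gamma(16 + 14, 13 + 5) = Gamma(30, 18).
Posterior mean = α'/β' = 30/18 = 5/3.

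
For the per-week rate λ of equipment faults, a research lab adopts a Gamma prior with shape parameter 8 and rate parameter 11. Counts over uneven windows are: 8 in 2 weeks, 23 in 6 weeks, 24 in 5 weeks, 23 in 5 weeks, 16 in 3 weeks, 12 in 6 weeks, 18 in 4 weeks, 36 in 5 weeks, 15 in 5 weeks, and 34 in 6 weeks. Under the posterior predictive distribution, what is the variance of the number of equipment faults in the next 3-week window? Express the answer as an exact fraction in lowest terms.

Total count: 8 + 23 + 24 + 23 + 16 + 12 + 18 + 36 + 15 + 34 = 209.
Total exposure: 2 + 6 + 5 + 5 + 3 + 6 + 4 + 5 + 5 + 6 = 47 weeks.
Conjugate update: add total count to the shape and total exposure to the rate, giving Gamma(217, 58).
The posterior predictive for a window of length T is Negative Binomial with variance T·α'·(β'+T)/β'² = 3·217·61/3364 = 39711/3364.

39711/3364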